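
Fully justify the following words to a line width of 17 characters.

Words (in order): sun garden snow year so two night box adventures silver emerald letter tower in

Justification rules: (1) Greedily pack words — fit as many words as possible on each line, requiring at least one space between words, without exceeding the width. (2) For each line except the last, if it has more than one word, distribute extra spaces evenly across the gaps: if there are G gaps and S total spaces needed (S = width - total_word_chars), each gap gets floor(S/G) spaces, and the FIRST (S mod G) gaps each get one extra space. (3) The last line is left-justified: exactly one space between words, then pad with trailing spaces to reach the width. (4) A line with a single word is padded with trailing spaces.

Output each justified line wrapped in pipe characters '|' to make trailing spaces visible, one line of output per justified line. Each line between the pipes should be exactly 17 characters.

Answer: |sun  garden  snow|
|year so two night|
|box    adventures|
|silver    emerald|
|letter tower in  |

Derivation:
Line 1: ['sun', 'garden', 'snow'] (min_width=15, slack=2)
Line 2: ['year', 'so', 'two', 'night'] (min_width=17, slack=0)
Line 3: ['box', 'adventures'] (min_width=14, slack=3)
Line 4: ['silver', 'emerald'] (min_width=14, slack=3)
Line 5: ['letter', 'tower', 'in'] (min_width=15, slack=2)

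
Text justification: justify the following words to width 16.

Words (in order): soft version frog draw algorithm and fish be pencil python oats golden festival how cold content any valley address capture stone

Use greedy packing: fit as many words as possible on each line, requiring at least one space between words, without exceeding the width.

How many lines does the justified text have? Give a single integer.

Answer: 10

Derivation:
Line 1: ['soft', 'version'] (min_width=12, slack=4)
Line 2: ['frog', 'draw'] (min_width=9, slack=7)
Line 3: ['algorithm', 'and'] (min_width=13, slack=3)
Line 4: ['fish', 'be', 'pencil'] (min_width=14, slack=2)
Line 5: ['python', 'oats'] (min_width=11, slack=5)
Line 6: ['golden', 'festival'] (min_width=15, slack=1)
Line 7: ['how', 'cold', 'content'] (min_width=16, slack=0)
Line 8: ['any', 'valley'] (min_width=10, slack=6)
Line 9: ['address', 'capture'] (min_width=15, slack=1)
Line 10: ['stone'] (min_width=5, slack=11)
Total lines: 10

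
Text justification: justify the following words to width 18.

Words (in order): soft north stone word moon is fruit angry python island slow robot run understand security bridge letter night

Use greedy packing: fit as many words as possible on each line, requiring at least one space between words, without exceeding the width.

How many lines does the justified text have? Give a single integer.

Answer: 7

Derivation:
Line 1: ['soft', 'north', 'stone'] (min_width=16, slack=2)
Line 2: ['word', 'moon', 'is', 'fruit'] (min_width=18, slack=0)
Line 3: ['angry', 'python'] (min_width=12, slack=6)
Line 4: ['island', 'slow', 'robot'] (min_width=17, slack=1)
Line 5: ['run', 'understand'] (min_width=14, slack=4)
Line 6: ['security', 'bridge'] (min_width=15, slack=3)
Line 7: ['letter', 'night'] (min_width=12, slack=6)
Total lines: 7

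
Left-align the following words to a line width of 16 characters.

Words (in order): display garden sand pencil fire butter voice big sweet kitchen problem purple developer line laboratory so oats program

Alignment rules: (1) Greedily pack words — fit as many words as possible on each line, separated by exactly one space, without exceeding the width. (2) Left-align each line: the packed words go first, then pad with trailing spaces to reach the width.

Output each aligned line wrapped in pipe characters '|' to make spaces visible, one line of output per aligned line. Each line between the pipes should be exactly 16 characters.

Line 1: ['display', 'garden'] (min_width=14, slack=2)
Line 2: ['sand', 'pencil', 'fire'] (min_width=16, slack=0)
Line 3: ['butter', 'voice', 'big'] (min_width=16, slack=0)
Line 4: ['sweet', 'kitchen'] (min_width=13, slack=3)
Line 5: ['problem', 'purple'] (min_width=14, slack=2)
Line 6: ['developer', 'line'] (min_width=14, slack=2)
Line 7: ['laboratory', 'so'] (min_width=13, slack=3)
Line 8: ['oats', 'program'] (min_width=12, slack=4)

Answer: |display garden  |
|sand pencil fire|
|butter voice big|
|sweet kitchen   |
|problem purple  |
|developer line  |
|laboratory so   |
|oats program    |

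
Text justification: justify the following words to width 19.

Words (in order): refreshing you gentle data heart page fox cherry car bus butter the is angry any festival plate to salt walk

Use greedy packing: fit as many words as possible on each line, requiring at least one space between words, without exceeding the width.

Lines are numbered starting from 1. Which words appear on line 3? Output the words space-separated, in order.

Answer: page fox cherry car

Derivation:
Line 1: ['refreshing', 'you'] (min_width=14, slack=5)
Line 2: ['gentle', 'data', 'heart'] (min_width=17, slack=2)
Line 3: ['page', 'fox', 'cherry', 'car'] (min_width=19, slack=0)
Line 4: ['bus', 'butter', 'the', 'is'] (min_width=17, slack=2)
Line 5: ['angry', 'any', 'festival'] (min_width=18, slack=1)
Line 6: ['plate', 'to', 'salt', 'walk'] (min_width=18, slack=1)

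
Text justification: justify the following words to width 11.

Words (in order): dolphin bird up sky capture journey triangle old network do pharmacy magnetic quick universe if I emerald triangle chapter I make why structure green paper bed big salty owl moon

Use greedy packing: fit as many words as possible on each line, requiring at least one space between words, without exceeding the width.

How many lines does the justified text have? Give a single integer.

Answer: 19

Derivation:
Line 1: ['dolphin'] (min_width=7, slack=4)
Line 2: ['bird', 'up', 'sky'] (min_width=11, slack=0)
Line 3: ['capture'] (min_width=7, slack=4)
Line 4: ['journey'] (min_width=7, slack=4)
Line 5: ['triangle'] (min_width=8, slack=3)
Line 6: ['old', 'network'] (min_width=11, slack=0)
Line 7: ['do', 'pharmacy'] (min_width=11, slack=0)
Line 8: ['magnetic'] (min_width=8, slack=3)
Line 9: ['quick'] (min_width=5, slack=6)
Line 10: ['universe', 'if'] (min_width=11, slack=0)
Line 11: ['I', 'emerald'] (min_width=9, slack=2)
Line 12: ['triangle'] (min_width=8, slack=3)
Line 13: ['chapter', 'I'] (min_width=9, slack=2)
Line 14: ['make', 'why'] (min_width=8, slack=3)
Line 15: ['structure'] (min_width=9, slack=2)
Line 16: ['green', 'paper'] (min_width=11, slack=0)
Line 17: ['bed', 'big'] (min_width=7, slack=4)
Line 18: ['salty', 'owl'] (min_width=9, slack=2)
Line 19: ['moon'] (min_width=4, slack=7)
Total lines: 19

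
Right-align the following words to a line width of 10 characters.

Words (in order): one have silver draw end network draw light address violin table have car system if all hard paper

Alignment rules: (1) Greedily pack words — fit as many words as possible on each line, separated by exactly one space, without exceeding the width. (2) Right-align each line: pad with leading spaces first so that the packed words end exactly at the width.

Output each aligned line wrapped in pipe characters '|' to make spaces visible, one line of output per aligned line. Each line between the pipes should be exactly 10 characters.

Answer: |  one have|
|    silver|
|  draw end|
|   network|
|draw light|
|   address|
|    violin|
|table have|
|car system|
|    if all|
|hard paper|

Derivation:
Line 1: ['one', 'have'] (min_width=8, slack=2)
Line 2: ['silver'] (min_width=6, slack=4)
Line 3: ['draw', 'end'] (min_width=8, slack=2)
Line 4: ['network'] (min_width=7, slack=3)
Line 5: ['draw', 'light'] (min_width=10, slack=0)
Line 6: ['address'] (min_width=7, slack=3)
Line 7: ['violin'] (min_width=6, slack=4)
Line 8: ['table', 'have'] (min_width=10, slack=0)
Line 9: ['car', 'system'] (min_width=10, slack=0)
Line 10: ['if', 'all'] (min_width=6, slack=4)
Line 11: ['hard', 'paper'] (min_width=10, slack=0)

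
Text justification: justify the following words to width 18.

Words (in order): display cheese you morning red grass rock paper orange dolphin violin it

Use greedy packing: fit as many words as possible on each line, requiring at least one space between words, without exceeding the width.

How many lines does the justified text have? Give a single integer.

Answer: 4

Derivation:
Line 1: ['display', 'cheese', 'you'] (min_width=18, slack=0)
Line 2: ['morning', 'red', 'grass'] (min_width=17, slack=1)
Line 3: ['rock', 'paper', 'orange'] (min_width=17, slack=1)
Line 4: ['dolphin', 'violin', 'it'] (min_width=17, slack=1)
Total lines: 4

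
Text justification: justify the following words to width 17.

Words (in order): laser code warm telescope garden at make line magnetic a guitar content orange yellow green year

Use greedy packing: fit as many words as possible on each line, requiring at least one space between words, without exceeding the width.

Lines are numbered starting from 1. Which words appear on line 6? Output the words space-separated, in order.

Line 1: ['laser', 'code', 'warm'] (min_width=15, slack=2)
Line 2: ['telescope', 'garden'] (min_width=16, slack=1)
Line 3: ['at', 'make', 'line'] (min_width=12, slack=5)
Line 4: ['magnetic', 'a', 'guitar'] (min_width=17, slack=0)
Line 5: ['content', 'orange'] (min_width=14, slack=3)
Line 6: ['yellow', 'green', 'year'] (min_width=17, slack=0)

Answer: yellow green year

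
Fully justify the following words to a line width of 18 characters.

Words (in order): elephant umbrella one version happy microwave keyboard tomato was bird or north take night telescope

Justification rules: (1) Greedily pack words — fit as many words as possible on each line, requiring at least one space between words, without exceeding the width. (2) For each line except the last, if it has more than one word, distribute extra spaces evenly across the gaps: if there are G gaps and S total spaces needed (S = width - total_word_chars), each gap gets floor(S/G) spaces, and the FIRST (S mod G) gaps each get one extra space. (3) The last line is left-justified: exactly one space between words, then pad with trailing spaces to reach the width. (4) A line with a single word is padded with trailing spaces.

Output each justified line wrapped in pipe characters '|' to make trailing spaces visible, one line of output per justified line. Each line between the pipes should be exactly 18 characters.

Line 1: ['elephant', 'umbrella'] (min_width=17, slack=1)
Line 2: ['one', 'version', 'happy'] (min_width=17, slack=1)
Line 3: ['microwave', 'keyboard'] (min_width=18, slack=0)
Line 4: ['tomato', 'was', 'bird', 'or'] (min_width=18, slack=0)
Line 5: ['north', 'take', 'night'] (min_width=16, slack=2)
Line 6: ['telescope'] (min_width=9, slack=9)

Answer: |elephant  umbrella|
|one  version happy|
|microwave keyboard|
|tomato was bird or|
|north  take  night|
|telescope         |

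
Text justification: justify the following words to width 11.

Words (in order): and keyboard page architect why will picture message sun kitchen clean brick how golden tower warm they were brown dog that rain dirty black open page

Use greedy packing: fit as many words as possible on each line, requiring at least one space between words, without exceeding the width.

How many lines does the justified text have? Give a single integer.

Answer: 16

Derivation:
Line 1: ['and'] (min_width=3, slack=8)
Line 2: ['keyboard'] (min_width=8, slack=3)
Line 3: ['page'] (min_width=4, slack=7)
Line 4: ['architect'] (min_width=9, slack=2)
Line 5: ['why', 'will'] (min_width=8, slack=3)
Line 6: ['picture'] (min_width=7, slack=4)
Line 7: ['message', 'sun'] (min_width=11, slack=0)
Line 8: ['kitchen'] (min_width=7, slack=4)
Line 9: ['clean', 'brick'] (min_width=11, slack=0)
Line 10: ['how', 'golden'] (min_width=10, slack=1)
Line 11: ['tower', 'warm'] (min_width=10, slack=1)
Line 12: ['they', 'were'] (min_width=9, slack=2)
Line 13: ['brown', 'dog'] (min_width=9, slack=2)
Line 14: ['that', 'rain'] (min_width=9, slack=2)
Line 15: ['dirty', 'black'] (min_width=11, slack=0)
Line 16: ['open', 'page'] (min_width=9, slack=2)
Total lines: 16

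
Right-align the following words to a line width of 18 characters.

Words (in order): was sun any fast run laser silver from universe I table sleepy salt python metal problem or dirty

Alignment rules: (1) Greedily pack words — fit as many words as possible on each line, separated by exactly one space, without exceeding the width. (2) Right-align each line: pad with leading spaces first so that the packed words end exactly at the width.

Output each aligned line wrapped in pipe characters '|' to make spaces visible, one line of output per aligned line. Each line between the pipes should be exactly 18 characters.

Answer: |  was sun any fast|
|  run laser silver|
|   from universe I|
| table sleepy salt|
|      python metal|
|  problem or dirty|

Derivation:
Line 1: ['was', 'sun', 'any', 'fast'] (min_width=16, slack=2)
Line 2: ['run', 'laser', 'silver'] (min_width=16, slack=2)
Line 3: ['from', 'universe', 'I'] (min_width=15, slack=3)
Line 4: ['table', 'sleepy', 'salt'] (min_width=17, slack=1)
Line 5: ['python', 'metal'] (min_width=12, slack=6)
Line 6: ['problem', 'or', 'dirty'] (min_width=16, slack=2)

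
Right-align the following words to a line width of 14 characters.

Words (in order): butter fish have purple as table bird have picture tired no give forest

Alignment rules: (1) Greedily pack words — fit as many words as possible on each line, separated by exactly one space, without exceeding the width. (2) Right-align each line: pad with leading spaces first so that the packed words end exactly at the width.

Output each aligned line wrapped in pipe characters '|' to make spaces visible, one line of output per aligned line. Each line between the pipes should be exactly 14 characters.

Line 1: ['butter', 'fish'] (min_width=11, slack=3)
Line 2: ['have', 'purple', 'as'] (min_width=14, slack=0)
Line 3: ['table', 'bird'] (min_width=10, slack=4)
Line 4: ['have', 'picture'] (min_width=12, slack=2)
Line 5: ['tired', 'no', 'give'] (min_width=13, slack=1)
Line 6: ['forest'] (min_width=6, slack=8)

Answer: |   butter fish|
|have purple as|
|    table bird|
|  have picture|
| tired no give|
|        forest|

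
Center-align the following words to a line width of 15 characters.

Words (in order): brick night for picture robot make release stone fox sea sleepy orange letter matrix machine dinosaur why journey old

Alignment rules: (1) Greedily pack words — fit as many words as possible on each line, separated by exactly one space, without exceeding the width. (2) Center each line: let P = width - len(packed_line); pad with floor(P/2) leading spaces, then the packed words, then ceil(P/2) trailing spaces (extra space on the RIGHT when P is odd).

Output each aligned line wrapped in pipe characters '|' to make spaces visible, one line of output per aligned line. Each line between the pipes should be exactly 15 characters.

Line 1: ['brick', 'night', 'for'] (min_width=15, slack=0)
Line 2: ['picture', 'robot'] (min_width=13, slack=2)
Line 3: ['make', 'release'] (min_width=12, slack=3)
Line 4: ['stone', 'fox', 'sea'] (min_width=13, slack=2)
Line 5: ['sleepy', 'orange'] (min_width=13, slack=2)
Line 6: ['letter', 'matrix'] (min_width=13, slack=2)
Line 7: ['machine'] (min_width=7, slack=8)
Line 8: ['dinosaur', 'why'] (min_width=12, slack=3)
Line 9: ['journey', 'old'] (min_width=11, slack=4)

Answer: |brick night for|
| picture robot |
| make release  |
| stone fox sea |
| sleepy orange |
| letter matrix |
|    machine    |
| dinosaur why  |
|  journey old  |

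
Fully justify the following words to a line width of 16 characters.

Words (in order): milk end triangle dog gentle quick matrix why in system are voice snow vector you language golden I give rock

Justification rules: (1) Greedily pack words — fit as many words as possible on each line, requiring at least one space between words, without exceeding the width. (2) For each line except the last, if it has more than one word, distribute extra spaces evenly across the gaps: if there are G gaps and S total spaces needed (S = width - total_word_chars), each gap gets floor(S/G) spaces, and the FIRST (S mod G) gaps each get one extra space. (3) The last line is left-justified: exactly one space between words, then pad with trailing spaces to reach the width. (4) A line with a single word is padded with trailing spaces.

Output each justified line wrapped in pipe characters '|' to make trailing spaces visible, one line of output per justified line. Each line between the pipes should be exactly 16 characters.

Answer: |milk         end|
|triangle     dog|
|gentle     quick|
|matrix   why  in|
|system are voice|
|snow  vector you|
|language  golden|
|I give rock     |

Derivation:
Line 1: ['milk', 'end'] (min_width=8, slack=8)
Line 2: ['triangle', 'dog'] (min_width=12, slack=4)
Line 3: ['gentle', 'quick'] (min_width=12, slack=4)
Line 4: ['matrix', 'why', 'in'] (min_width=13, slack=3)
Line 5: ['system', 'are', 'voice'] (min_width=16, slack=0)
Line 6: ['snow', 'vector', 'you'] (min_width=15, slack=1)
Line 7: ['language', 'golden'] (min_width=15, slack=1)
Line 8: ['I', 'give', 'rock'] (min_width=11, slack=5)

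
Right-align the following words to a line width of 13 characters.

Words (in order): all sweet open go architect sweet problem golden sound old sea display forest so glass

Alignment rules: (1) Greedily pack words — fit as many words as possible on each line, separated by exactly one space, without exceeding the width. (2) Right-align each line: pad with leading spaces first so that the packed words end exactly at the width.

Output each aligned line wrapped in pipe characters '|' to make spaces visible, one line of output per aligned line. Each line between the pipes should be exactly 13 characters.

Line 1: ['all', 'sweet'] (min_width=9, slack=4)
Line 2: ['open', 'go'] (min_width=7, slack=6)
Line 3: ['architect'] (min_width=9, slack=4)
Line 4: ['sweet', 'problem'] (min_width=13, slack=0)
Line 5: ['golden', 'sound'] (min_width=12, slack=1)
Line 6: ['old', 'sea'] (min_width=7, slack=6)
Line 7: ['display'] (min_width=7, slack=6)
Line 8: ['forest', 'so'] (min_width=9, slack=4)
Line 9: ['glass'] (min_width=5, slack=8)

Answer: |    all sweet|
|      open go|
|    architect|
|sweet problem|
| golden sound|
|      old sea|
|      display|
|    forest so|
|        glass|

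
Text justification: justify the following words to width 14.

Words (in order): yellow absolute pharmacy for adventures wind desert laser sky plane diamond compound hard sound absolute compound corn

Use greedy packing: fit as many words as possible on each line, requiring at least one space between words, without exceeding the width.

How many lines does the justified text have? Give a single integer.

Line 1: ['yellow'] (min_width=6, slack=8)
Line 2: ['absolute'] (min_width=8, slack=6)
Line 3: ['pharmacy', 'for'] (min_width=12, slack=2)
Line 4: ['adventures'] (min_width=10, slack=4)
Line 5: ['wind', 'desert'] (min_width=11, slack=3)
Line 6: ['laser', 'sky'] (min_width=9, slack=5)
Line 7: ['plane', 'diamond'] (min_width=13, slack=1)
Line 8: ['compound', 'hard'] (min_width=13, slack=1)
Line 9: ['sound', 'absolute'] (min_width=14, slack=0)
Line 10: ['compound', 'corn'] (min_width=13, slack=1)
Total lines: 10

Answer: 10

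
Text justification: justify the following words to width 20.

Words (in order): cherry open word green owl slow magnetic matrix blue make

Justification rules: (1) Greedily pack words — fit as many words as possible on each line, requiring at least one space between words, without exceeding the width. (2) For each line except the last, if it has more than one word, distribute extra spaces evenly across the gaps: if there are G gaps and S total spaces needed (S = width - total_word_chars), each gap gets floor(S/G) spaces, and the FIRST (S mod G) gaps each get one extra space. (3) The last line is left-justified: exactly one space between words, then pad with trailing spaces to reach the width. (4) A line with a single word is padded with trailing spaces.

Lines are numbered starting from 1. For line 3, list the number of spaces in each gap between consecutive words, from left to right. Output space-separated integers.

Answer: 1 1

Derivation:
Line 1: ['cherry', 'open', 'word'] (min_width=16, slack=4)
Line 2: ['green', 'owl', 'slow'] (min_width=14, slack=6)
Line 3: ['magnetic', 'matrix', 'blue'] (min_width=20, slack=0)
Line 4: ['make'] (min_width=4, slack=16)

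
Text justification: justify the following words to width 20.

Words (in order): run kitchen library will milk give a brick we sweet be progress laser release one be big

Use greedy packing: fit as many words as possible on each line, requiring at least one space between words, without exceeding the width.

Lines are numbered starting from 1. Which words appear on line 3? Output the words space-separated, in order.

Line 1: ['run', 'kitchen', 'library'] (min_width=19, slack=1)
Line 2: ['will', 'milk', 'give', 'a'] (min_width=16, slack=4)
Line 3: ['brick', 'we', 'sweet', 'be'] (min_width=17, slack=3)
Line 4: ['progress', 'laser'] (min_width=14, slack=6)
Line 5: ['release', 'one', 'be', 'big'] (min_width=18, slack=2)

Answer: brick we sweet be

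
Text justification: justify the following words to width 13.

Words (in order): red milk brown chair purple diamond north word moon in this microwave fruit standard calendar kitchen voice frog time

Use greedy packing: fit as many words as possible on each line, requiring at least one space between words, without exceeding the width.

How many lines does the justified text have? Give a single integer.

Line 1: ['red', 'milk'] (min_width=8, slack=5)
Line 2: ['brown', 'chair'] (min_width=11, slack=2)
Line 3: ['purple'] (min_width=6, slack=7)
Line 4: ['diamond', 'north'] (min_width=13, slack=0)
Line 5: ['word', 'moon', 'in'] (min_width=12, slack=1)
Line 6: ['this'] (min_width=4, slack=9)
Line 7: ['microwave'] (min_width=9, slack=4)
Line 8: ['fruit'] (min_width=5, slack=8)
Line 9: ['standard'] (min_width=8, slack=5)
Line 10: ['calendar'] (min_width=8, slack=5)
Line 11: ['kitchen', 'voice'] (min_width=13, slack=0)
Line 12: ['frog', 'time'] (min_width=9, slack=4)
Total lines: 12

Answer: 12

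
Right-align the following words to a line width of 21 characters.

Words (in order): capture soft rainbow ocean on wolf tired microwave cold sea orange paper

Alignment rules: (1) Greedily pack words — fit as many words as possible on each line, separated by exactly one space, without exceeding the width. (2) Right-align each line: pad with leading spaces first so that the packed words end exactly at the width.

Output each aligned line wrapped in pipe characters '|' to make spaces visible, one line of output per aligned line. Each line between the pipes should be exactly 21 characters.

Answer: | capture soft rainbow|
|  ocean on wolf tired|
|   microwave cold sea|
|         orange paper|

Derivation:
Line 1: ['capture', 'soft', 'rainbow'] (min_width=20, slack=1)
Line 2: ['ocean', 'on', 'wolf', 'tired'] (min_width=19, slack=2)
Line 3: ['microwave', 'cold', 'sea'] (min_width=18, slack=3)
Line 4: ['orange', 'paper'] (min_width=12, slack=9)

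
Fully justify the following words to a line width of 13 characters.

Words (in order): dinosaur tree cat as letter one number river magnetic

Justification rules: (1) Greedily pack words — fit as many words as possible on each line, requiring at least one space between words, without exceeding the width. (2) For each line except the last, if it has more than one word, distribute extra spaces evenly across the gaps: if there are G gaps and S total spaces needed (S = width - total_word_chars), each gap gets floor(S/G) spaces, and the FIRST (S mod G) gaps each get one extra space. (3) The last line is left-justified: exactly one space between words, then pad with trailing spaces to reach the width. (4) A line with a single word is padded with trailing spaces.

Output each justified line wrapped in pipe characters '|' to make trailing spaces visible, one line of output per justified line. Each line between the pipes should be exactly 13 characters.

Answer: |dinosaur tree|
|cat as letter|
|one    number|
|river        |
|magnetic     |

Derivation:
Line 1: ['dinosaur', 'tree'] (min_width=13, slack=0)
Line 2: ['cat', 'as', 'letter'] (min_width=13, slack=0)
Line 3: ['one', 'number'] (min_width=10, slack=3)
Line 4: ['river'] (min_width=5, slack=8)
Line 5: ['magnetic'] (min_width=8, slack=5)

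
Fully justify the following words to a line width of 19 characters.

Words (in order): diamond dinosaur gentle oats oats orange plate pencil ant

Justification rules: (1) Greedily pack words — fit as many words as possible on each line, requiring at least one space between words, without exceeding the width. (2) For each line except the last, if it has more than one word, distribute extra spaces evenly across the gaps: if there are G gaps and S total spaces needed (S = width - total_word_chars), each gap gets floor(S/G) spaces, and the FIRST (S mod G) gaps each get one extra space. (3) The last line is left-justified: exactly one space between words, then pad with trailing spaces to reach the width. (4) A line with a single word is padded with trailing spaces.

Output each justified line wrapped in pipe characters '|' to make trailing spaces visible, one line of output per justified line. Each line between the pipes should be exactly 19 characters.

Line 1: ['diamond', 'dinosaur'] (min_width=16, slack=3)
Line 2: ['gentle', 'oats', 'oats'] (min_width=16, slack=3)
Line 3: ['orange', 'plate', 'pencil'] (min_width=19, slack=0)
Line 4: ['ant'] (min_width=3, slack=16)

Answer: |diamond    dinosaur|
|gentle   oats  oats|
|orange plate pencil|
|ant                |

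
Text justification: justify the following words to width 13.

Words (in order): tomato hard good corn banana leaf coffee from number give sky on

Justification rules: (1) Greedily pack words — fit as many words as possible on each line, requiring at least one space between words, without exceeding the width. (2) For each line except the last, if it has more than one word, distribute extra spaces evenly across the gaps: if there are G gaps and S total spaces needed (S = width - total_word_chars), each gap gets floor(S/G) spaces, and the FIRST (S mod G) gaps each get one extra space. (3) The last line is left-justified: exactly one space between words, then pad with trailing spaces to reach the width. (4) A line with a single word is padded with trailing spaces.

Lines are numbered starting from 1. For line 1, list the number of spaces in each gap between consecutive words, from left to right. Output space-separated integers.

Line 1: ['tomato', 'hard'] (min_width=11, slack=2)
Line 2: ['good', 'corn'] (min_width=9, slack=4)
Line 3: ['banana', 'leaf'] (min_width=11, slack=2)
Line 4: ['coffee', 'from'] (min_width=11, slack=2)
Line 5: ['number', 'give'] (min_width=11, slack=2)
Line 6: ['sky', 'on'] (min_width=6, slack=7)

Answer: 3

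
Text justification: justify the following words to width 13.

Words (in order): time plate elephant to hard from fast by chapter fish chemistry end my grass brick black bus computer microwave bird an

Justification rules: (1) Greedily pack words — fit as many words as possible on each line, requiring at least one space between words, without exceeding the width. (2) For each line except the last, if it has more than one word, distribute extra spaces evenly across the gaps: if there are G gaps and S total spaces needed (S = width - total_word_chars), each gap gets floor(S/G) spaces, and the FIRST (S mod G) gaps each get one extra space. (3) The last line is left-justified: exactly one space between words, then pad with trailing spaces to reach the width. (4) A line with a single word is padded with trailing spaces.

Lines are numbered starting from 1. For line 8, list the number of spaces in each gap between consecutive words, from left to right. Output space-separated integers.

Line 1: ['time', 'plate'] (min_width=10, slack=3)
Line 2: ['elephant', 'to'] (min_width=11, slack=2)
Line 3: ['hard', 'from'] (min_width=9, slack=4)
Line 4: ['fast', 'by'] (min_width=7, slack=6)
Line 5: ['chapter', 'fish'] (min_width=12, slack=1)
Line 6: ['chemistry', 'end'] (min_width=13, slack=0)
Line 7: ['my', 'grass'] (min_width=8, slack=5)
Line 8: ['brick', 'black'] (min_width=11, slack=2)
Line 9: ['bus', 'computer'] (min_width=12, slack=1)
Line 10: ['microwave'] (min_width=9, slack=4)
Line 11: ['bird', 'an'] (min_width=7, slack=6)

Answer: 3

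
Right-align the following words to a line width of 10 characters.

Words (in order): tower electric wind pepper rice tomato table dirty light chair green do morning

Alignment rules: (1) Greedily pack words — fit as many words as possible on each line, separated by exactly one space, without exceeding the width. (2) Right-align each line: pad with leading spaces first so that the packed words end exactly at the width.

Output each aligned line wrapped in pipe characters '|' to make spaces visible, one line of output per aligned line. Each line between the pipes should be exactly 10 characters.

Answer: |     tower|
|  electric|
|      wind|
|    pepper|
|      rice|
|    tomato|
|     table|
|     dirty|
|     light|
|     chair|
|  green do|
|   morning|

Derivation:
Line 1: ['tower'] (min_width=5, slack=5)
Line 2: ['electric'] (min_width=8, slack=2)
Line 3: ['wind'] (min_width=4, slack=6)
Line 4: ['pepper'] (min_width=6, slack=4)
Line 5: ['rice'] (min_width=4, slack=6)
Line 6: ['tomato'] (min_width=6, slack=4)
Line 7: ['table'] (min_width=5, slack=5)
Line 8: ['dirty'] (min_width=5, slack=5)
Line 9: ['light'] (min_width=5, slack=5)
Line 10: ['chair'] (min_width=5, slack=5)
Line 11: ['green', 'do'] (min_width=8, slack=2)
Line 12: ['morning'] (min_width=7, slack=3)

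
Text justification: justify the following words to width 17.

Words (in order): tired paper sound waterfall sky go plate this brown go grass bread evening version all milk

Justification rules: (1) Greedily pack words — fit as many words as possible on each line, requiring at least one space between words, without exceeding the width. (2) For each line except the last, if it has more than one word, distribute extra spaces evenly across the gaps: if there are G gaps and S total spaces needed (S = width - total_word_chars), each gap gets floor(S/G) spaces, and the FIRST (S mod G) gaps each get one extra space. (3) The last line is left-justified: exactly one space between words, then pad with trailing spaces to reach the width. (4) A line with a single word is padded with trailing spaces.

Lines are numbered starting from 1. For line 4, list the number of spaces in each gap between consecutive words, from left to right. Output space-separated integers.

Line 1: ['tired', 'paper', 'sound'] (min_width=17, slack=0)
Line 2: ['waterfall', 'sky', 'go'] (min_width=16, slack=1)
Line 3: ['plate', 'this', 'brown'] (min_width=16, slack=1)
Line 4: ['go', 'grass', 'bread'] (min_width=14, slack=3)
Line 5: ['evening', 'version'] (min_width=15, slack=2)
Line 6: ['all', 'milk'] (min_width=8, slack=9)

Answer: 3 2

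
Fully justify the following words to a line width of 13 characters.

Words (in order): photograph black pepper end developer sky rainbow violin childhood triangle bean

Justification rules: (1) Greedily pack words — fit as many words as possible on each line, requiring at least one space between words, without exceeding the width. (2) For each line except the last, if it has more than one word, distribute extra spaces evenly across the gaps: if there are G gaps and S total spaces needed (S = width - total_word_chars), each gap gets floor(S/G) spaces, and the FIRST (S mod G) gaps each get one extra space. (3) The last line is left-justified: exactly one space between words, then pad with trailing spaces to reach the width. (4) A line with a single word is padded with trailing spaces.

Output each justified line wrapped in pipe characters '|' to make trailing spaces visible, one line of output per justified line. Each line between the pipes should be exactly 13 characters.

Line 1: ['photograph'] (min_width=10, slack=3)
Line 2: ['black', 'pepper'] (min_width=12, slack=1)
Line 3: ['end', 'developer'] (min_width=13, slack=0)
Line 4: ['sky', 'rainbow'] (min_width=11, slack=2)
Line 5: ['violin'] (min_width=6, slack=7)
Line 6: ['childhood'] (min_width=9, slack=4)
Line 7: ['triangle', 'bean'] (min_width=13, slack=0)

Answer: |photograph   |
|black  pepper|
|end developer|
|sky   rainbow|
|violin       |
|childhood    |
|triangle bean|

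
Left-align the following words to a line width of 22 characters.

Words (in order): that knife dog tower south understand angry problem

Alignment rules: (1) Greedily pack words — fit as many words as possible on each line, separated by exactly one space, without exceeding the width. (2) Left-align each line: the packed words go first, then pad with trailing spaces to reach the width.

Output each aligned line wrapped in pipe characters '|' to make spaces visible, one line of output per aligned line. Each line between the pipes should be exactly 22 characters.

Line 1: ['that', 'knife', 'dog', 'tower'] (min_width=20, slack=2)
Line 2: ['south', 'understand', 'angry'] (min_width=22, slack=0)
Line 3: ['problem'] (min_width=7, slack=15)

Answer: |that knife dog tower  |
|south understand angry|
|problem               |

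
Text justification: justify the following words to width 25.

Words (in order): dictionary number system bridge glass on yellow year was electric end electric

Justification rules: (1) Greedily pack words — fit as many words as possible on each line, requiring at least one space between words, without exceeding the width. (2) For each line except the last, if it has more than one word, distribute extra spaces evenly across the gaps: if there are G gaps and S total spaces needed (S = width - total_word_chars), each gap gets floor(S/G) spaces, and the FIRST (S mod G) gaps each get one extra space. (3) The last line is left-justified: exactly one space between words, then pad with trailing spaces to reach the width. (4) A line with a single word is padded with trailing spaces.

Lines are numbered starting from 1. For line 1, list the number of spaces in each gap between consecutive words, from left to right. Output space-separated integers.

Line 1: ['dictionary', 'number', 'system'] (min_width=24, slack=1)
Line 2: ['bridge', 'glass', 'on', 'yellow'] (min_width=22, slack=3)
Line 3: ['year', 'was', 'electric', 'end'] (min_width=21, slack=4)
Line 4: ['electric'] (min_width=8, slack=17)

Answer: 2 1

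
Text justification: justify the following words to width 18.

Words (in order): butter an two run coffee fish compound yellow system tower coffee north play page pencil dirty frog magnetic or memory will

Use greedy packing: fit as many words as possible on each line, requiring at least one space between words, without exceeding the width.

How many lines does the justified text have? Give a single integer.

Answer: 8

Derivation:
Line 1: ['butter', 'an', 'two', 'run'] (min_width=17, slack=1)
Line 2: ['coffee', 'fish'] (min_width=11, slack=7)
Line 3: ['compound', 'yellow'] (min_width=15, slack=3)
Line 4: ['system', 'tower'] (min_width=12, slack=6)
Line 5: ['coffee', 'north', 'play'] (min_width=17, slack=1)
Line 6: ['page', 'pencil', 'dirty'] (min_width=17, slack=1)
Line 7: ['frog', 'magnetic', 'or'] (min_width=16, slack=2)
Line 8: ['memory', 'will'] (min_width=11, slack=7)
Total lines: 8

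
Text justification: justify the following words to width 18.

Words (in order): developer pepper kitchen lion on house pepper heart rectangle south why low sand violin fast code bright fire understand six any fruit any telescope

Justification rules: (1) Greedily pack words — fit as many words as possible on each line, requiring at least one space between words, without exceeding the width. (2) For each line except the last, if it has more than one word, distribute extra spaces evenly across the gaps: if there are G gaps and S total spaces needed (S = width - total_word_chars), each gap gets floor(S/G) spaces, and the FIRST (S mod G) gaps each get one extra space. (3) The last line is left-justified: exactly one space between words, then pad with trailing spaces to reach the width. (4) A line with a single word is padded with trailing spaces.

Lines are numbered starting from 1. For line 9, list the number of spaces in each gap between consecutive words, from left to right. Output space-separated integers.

Answer: 10

Derivation:
Line 1: ['developer', 'pepper'] (min_width=16, slack=2)
Line 2: ['kitchen', 'lion', 'on'] (min_width=15, slack=3)
Line 3: ['house', 'pepper', 'heart'] (min_width=18, slack=0)
Line 4: ['rectangle', 'south'] (min_width=15, slack=3)
Line 5: ['why', 'low', 'sand'] (min_width=12, slack=6)
Line 6: ['violin', 'fast', 'code'] (min_width=16, slack=2)
Line 7: ['bright', 'fire'] (min_width=11, slack=7)
Line 8: ['understand', 'six', 'any'] (min_width=18, slack=0)
Line 9: ['fruit', 'any'] (min_width=9, slack=9)
Line 10: ['telescope'] (min_width=9, slack=9)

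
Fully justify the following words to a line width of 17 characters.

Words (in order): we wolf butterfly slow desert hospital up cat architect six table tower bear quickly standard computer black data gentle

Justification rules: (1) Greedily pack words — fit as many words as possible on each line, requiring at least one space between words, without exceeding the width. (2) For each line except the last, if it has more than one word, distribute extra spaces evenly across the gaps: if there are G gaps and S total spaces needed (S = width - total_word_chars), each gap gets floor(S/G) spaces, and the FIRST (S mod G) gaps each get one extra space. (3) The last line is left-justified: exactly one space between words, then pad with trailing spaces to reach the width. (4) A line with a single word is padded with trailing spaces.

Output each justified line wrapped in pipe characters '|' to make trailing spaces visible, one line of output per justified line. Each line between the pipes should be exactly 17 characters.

Answer: |we wolf butterfly|
|slow       desert|
|hospital  up  cat|
|architect     six|
|table  tower bear|
|quickly  standard|
|computer    black|
|data gentle      |

Derivation:
Line 1: ['we', 'wolf', 'butterfly'] (min_width=17, slack=0)
Line 2: ['slow', 'desert'] (min_width=11, slack=6)
Line 3: ['hospital', 'up', 'cat'] (min_width=15, slack=2)
Line 4: ['architect', 'six'] (min_width=13, slack=4)
Line 5: ['table', 'tower', 'bear'] (min_width=16, slack=1)
Line 6: ['quickly', 'standard'] (min_width=16, slack=1)
Line 7: ['computer', 'black'] (min_width=14, slack=3)
Line 8: ['data', 'gentle'] (min_width=11, slack=6)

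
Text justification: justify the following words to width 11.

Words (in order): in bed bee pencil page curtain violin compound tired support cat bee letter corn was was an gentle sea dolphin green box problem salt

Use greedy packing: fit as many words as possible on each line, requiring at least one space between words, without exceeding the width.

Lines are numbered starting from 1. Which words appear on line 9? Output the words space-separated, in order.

Answer: corn was

Derivation:
Line 1: ['in', 'bed', 'bee'] (min_width=10, slack=1)
Line 2: ['pencil', 'page'] (min_width=11, slack=0)
Line 3: ['curtain'] (min_width=7, slack=4)
Line 4: ['violin'] (min_width=6, slack=5)
Line 5: ['compound'] (min_width=8, slack=3)
Line 6: ['tired'] (min_width=5, slack=6)
Line 7: ['support', 'cat'] (min_width=11, slack=0)
Line 8: ['bee', 'letter'] (min_width=10, slack=1)
Line 9: ['corn', 'was'] (min_width=8, slack=3)
Line 10: ['was', 'an'] (min_width=6, slack=5)
Line 11: ['gentle', 'sea'] (min_width=10, slack=1)
Line 12: ['dolphin'] (min_width=7, slack=4)
Line 13: ['green', 'box'] (min_width=9, slack=2)
Line 14: ['problem'] (min_width=7, slack=4)
Line 15: ['salt'] (min_width=4, slack=7)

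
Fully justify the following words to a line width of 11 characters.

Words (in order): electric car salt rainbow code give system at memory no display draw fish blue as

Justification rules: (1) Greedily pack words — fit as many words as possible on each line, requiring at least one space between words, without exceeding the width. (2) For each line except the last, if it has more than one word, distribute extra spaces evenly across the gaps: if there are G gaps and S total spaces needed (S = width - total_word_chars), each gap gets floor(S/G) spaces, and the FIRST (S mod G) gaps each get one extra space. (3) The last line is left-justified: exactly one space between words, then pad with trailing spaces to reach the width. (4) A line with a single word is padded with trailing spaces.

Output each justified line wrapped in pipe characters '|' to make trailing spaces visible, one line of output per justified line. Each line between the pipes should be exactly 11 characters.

Answer: |electric   |
|car    salt|
|rainbow    |
|code   give|
|system   at|
|memory   no|
|display    |
|draw   fish|
|blue as    |

Derivation:
Line 1: ['electric'] (min_width=8, slack=3)
Line 2: ['car', 'salt'] (min_width=8, slack=3)
Line 3: ['rainbow'] (min_width=7, slack=4)
Line 4: ['code', 'give'] (min_width=9, slack=2)
Line 5: ['system', 'at'] (min_width=9, slack=2)
Line 6: ['memory', 'no'] (min_width=9, slack=2)
Line 7: ['display'] (min_width=7, slack=4)
Line 8: ['draw', 'fish'] (min_width=9, slack=2)
Line 9: ['blue', 'as'] (min_width=7, slack=4)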